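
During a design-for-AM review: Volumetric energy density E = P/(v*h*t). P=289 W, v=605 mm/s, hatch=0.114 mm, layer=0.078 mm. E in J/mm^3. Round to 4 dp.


E = 289 / (605*0.114*0.078) = 53.7209 J/mm^3


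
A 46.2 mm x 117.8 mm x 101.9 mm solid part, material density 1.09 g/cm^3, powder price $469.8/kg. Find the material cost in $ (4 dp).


V = 46.2 * 117.8 * 101.9 = 554576.484 mm^3 = 554.576484 cm^3
Mass = 554.576484 * 1.09 / 1000 = 0.60448837 kg
Cost = 0.60448837 * 469.8 = 283.9886 $


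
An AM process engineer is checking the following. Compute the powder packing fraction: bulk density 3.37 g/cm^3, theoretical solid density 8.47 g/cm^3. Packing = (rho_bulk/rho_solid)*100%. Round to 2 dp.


Packing = (3.37/8.47)*100 = 39.79 %


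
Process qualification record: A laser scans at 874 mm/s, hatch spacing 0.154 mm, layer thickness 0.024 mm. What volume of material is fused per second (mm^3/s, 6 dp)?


Rate = 874 * 0.154 * 0.024 = 3.230304 mm^3/s


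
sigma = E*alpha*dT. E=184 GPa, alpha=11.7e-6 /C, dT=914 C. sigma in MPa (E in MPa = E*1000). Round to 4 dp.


sigma = 184*1000 * 11.7e-6 * 914 = 1967.6592 MPa


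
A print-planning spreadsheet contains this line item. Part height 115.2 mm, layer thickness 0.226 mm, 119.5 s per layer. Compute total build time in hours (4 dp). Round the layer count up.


Layers = ceil(115.2/0.226) = 510
t = 510 * 119.5 / 3600 = 16.9292 hrs


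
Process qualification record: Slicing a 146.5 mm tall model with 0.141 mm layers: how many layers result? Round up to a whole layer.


Layers = ceil(146.5/0.141) = 1040


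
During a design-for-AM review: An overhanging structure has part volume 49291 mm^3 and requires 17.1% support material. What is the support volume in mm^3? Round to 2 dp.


V_support = 49291 * 0.171 = 8428.76 mm^3


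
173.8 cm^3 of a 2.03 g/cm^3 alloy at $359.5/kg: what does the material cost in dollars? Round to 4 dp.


Mass = 173.8*2.03/1000 = 0.352814 kg
Cost = 0.352814 * 359.5 = 126.8366 $


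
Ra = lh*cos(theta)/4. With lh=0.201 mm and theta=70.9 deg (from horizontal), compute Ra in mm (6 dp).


Ra = 0.201 * cos(70.9) / 4 = 0.016443 mm


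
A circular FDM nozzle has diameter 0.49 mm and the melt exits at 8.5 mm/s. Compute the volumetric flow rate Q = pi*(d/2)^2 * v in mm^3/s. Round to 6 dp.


A = pi*(0.49/2)^2 = 0.1885741 mm^2
Q = 0.1885741 * 8.5 = 1.60288 mm^3/s


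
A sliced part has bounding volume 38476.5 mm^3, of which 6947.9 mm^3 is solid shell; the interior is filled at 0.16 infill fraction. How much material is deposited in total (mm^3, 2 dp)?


V_infill = (38476.5 - 6947.9) * 0.16 = 5044.58
V_total = 6947.9 + 5044.58 = 11992.48 mm^3


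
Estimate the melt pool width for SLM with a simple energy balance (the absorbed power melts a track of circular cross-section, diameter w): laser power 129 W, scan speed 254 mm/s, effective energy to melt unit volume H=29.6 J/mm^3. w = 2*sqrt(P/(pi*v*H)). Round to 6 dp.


w = 2*sqrt(129/(pi*254*29.6)) = 0.147804 mm


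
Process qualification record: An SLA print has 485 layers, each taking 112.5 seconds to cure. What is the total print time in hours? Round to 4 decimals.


t = 485 * 112.5 / 3600 = 15.1563 hrs


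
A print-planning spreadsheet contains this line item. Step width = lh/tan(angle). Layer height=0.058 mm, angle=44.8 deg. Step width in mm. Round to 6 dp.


step = 0.058 / tan(44.8) = 0.058406 mm


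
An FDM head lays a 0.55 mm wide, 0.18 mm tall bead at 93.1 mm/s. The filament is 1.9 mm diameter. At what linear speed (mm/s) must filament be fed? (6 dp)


Q = 0.55 * 0.18 * 93.1 = 9.2169 mm^3/s
A_fil = pi*(1.9/2)^2 = 2.83528737 mm^2
v_feed = 9.2169 / 2.83528737 = 3.250782 mm/s


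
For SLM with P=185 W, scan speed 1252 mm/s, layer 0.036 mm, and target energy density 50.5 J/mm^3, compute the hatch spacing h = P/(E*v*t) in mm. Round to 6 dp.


h = 185 / (50.5*1252*0.036) = 0.081278 mm


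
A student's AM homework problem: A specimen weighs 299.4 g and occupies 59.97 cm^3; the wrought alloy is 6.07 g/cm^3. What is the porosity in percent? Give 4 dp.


rho_part = 299.4 / 59.97 = 4.99249625 g/cm^3
Porosity = (1 - 4.99249625/6.07)*100 = 17.7513 %


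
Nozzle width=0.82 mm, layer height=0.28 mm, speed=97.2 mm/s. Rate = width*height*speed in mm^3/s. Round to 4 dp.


Rate = 0.82 * 0.28 * 97.2 = 22.3171 mm^3/s


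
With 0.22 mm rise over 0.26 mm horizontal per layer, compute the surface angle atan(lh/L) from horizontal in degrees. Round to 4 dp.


angle = atan(0.22/0.26) = 40.2364 degrees


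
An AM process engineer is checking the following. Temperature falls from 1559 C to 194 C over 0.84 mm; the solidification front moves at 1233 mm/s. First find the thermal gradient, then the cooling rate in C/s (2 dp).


G = (1559-194)/0.84 = 1625.0 C/mm
CR = 1625.0 * 1233 = 2003625.0 C/s


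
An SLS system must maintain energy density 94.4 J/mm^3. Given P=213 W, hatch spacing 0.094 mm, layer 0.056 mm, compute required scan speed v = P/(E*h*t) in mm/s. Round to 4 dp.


v = 213 / (94.4*0.094*0.056) = 428.639 mm/s


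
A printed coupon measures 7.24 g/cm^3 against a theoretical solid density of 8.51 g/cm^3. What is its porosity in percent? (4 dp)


Porosity = (1-7.24/8.51)*100 = 14.9236 %


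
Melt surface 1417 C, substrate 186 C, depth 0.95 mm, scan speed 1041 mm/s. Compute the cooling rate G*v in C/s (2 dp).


G = (1417-186)/0.95 = 1295.78947368 C/mm
CR = 1295.78947368 * 1041 = 1348916.84 C/s


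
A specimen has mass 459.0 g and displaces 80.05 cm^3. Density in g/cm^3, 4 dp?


rho = 459.0 / 80.05 = 5.7339 g/cm^3


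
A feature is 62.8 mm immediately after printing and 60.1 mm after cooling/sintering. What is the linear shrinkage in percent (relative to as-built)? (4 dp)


Shrinkage = ((62.8-60.1)/62.8)*100 = 4.2994 %


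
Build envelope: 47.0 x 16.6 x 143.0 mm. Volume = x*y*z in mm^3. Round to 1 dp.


V = 47.0 * 16.6 * 143.0 = 111568.6 mm^3


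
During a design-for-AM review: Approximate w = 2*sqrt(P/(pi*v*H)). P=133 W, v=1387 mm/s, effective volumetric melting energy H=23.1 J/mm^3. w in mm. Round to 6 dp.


w = 2*sqrt(133/(pi*1387*23.1)) = 0.0727 mm


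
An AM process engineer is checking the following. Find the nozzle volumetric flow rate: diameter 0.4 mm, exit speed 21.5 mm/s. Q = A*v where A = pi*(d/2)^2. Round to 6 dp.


A = pi*(0.4/2)^2 = 0.12566371 mm^2
Q = 0.12566371 * 21.5 = 2.70177 mm^3/s


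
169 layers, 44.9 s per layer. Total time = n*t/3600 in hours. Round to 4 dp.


t = 169 * 44.9 / 3600 = 2.1078 hrs


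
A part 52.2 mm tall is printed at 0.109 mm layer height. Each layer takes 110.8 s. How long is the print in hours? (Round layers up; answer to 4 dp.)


Layers = ceil(52.2/0.109) = 479
t = 479 * 110.8 / 3600 = 14.7426 hrs


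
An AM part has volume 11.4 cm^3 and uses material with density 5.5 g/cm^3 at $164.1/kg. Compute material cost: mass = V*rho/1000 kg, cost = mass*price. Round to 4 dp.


Mass = 11.4*5.5/1000 = 0.0627 kg
Cost = 0.0627 * 164.1 = 10.2891 $


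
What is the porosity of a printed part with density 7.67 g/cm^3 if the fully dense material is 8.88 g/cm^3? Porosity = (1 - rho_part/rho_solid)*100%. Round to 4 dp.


Porosity = (1-7.67/8.88)*100 = 13.6261 %


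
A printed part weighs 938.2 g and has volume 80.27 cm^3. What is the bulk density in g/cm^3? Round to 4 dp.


rho = 938.2 / 80.27 = 11.6881 g/cm^3


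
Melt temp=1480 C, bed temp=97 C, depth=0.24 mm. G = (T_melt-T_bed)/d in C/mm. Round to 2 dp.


G = (1480-97)/0.24 = 5762.5 C/mm


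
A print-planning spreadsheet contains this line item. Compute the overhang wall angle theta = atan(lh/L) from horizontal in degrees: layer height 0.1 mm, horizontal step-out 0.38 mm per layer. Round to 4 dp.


angle = atan(0.1/0.38) = 14.7436 degrees


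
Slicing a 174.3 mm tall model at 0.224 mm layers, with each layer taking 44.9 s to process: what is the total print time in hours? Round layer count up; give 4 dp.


Layers = ceil(174.3/0.224) = 779
t = 779 * 44.9 / 3600 = 9.7159 hrs


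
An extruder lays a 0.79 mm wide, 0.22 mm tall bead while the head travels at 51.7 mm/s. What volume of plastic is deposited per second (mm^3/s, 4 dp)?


Rate = 0.79 * 0.22 * 51.7 = 8.9855 mm^3/s


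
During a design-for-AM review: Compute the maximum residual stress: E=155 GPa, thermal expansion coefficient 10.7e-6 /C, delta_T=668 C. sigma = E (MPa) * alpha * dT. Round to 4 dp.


sigma = 155*1000 * 10.7e-6 * 668 = 1107.878 MPa


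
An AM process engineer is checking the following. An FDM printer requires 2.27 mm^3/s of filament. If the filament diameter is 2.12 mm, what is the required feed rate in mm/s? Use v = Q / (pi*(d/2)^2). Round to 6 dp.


A = pi*(2.12/2)^2 = 3.529894
v = 2.27 / 3.529894 = 0.643079 mm/s


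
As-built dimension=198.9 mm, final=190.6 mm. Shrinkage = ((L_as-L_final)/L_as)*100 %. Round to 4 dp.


Shrinkage = ((198.9-190.6)/198.9)*100 = 4.173 %


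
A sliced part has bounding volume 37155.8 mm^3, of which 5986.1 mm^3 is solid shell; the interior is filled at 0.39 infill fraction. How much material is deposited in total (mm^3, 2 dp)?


V_infill = (37155.8 - 5986.1) * 0.39 = 12156.18
V_total = 5986.1 + 12156.18 = 18142.28 mm^3


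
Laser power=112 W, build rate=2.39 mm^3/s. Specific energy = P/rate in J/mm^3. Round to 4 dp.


SE = 112 / 2.39 = 46.8619 J/mm^3


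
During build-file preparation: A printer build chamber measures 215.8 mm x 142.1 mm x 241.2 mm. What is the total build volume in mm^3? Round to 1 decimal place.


V = 215.8 * 142.1 * 241.2 = 7396441.4 mm^3


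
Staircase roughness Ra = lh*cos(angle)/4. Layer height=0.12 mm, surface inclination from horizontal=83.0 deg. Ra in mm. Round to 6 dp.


Ra = 0.12 * cos(83.0) / 4 = 0.003656 mm


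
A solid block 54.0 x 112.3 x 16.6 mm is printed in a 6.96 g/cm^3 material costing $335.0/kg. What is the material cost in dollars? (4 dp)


V = 54.0 * 112.3 * 16.6 = 100665.72 mm^3 = 100.66572 cm^3
Mass = 100.66572 * 6.96 / 1000 = 0.70063341 kg
Cost = 0.70063341 * 335.0 = 234.7122 $


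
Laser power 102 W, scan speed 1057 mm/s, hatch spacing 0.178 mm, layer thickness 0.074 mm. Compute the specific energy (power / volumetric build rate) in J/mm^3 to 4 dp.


Build rate = 1057 * 0.178 * 0.074 = 13.922804 mm^3/s
SE = 102 / 13.922804 = 7.3261 J/mm^3


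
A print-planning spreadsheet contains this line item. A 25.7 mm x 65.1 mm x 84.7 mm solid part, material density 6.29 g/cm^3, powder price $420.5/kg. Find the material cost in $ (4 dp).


V = 25.7 * 65.1 * 84.7 = 141709.029 mm^3 = 141.709029 cm^3
Mass = 141.709029 * 6.29 / 1000 = 0.89134979 kg
Cost = 0.89134979 * 420.5 = 374.8126 $


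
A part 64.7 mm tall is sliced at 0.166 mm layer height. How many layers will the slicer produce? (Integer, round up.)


Layers = ceil(64.7/0.166) = 390


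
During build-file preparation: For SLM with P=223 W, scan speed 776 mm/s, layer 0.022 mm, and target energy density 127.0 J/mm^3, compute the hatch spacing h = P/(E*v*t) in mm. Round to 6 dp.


h = 223 / (127.0*776*0.022) = 0.102853 mm


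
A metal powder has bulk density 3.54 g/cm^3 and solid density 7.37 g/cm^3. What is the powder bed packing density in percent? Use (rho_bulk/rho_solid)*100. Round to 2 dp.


Packing = (3.54/7.37)*100 = 48.03 %


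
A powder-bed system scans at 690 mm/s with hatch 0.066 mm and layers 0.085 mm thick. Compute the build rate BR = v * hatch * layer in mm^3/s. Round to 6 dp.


Rate = 690 * 0.066 * 0.085 = 3.8709 mm^3/s


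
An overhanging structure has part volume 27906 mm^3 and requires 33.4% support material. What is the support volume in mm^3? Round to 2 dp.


V_support = 27906 * 0.334 = 9320.6 mm^3


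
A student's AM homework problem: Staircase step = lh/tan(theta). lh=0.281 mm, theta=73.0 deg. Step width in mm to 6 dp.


step = 0.281 / tan(73.0) = 0.08591 mm


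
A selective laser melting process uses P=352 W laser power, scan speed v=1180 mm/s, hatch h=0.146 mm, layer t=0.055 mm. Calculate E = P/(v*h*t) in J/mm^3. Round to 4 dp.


E = 352 / (1180*0.146*0.055) = 37.1488 J/mm^3


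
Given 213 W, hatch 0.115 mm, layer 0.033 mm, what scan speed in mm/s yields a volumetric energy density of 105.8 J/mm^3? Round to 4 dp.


v = 213 / (105.8*0.115*0.033) = 530.4961 mm/s


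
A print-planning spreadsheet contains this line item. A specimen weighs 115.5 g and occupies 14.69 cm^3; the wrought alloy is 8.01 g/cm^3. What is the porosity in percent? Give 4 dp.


rho_part = 115.5 / 14.69 = 7.86249149 g/cm^3
Porosity = (1 - 7.86249149/8.01)*100 = 1.8416 %


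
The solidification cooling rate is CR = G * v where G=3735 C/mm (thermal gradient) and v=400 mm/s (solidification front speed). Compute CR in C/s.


CR = 3735 * 400 = 1494000 C/s


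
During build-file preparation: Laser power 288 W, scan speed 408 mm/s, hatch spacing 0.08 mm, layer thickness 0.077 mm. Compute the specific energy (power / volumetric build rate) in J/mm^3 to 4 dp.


Build rate = 408 * 0.08 * 0.077 = 2.51328 mm^3/s
SE = 288 / 2.51328 = 114.5913 J/mm^3


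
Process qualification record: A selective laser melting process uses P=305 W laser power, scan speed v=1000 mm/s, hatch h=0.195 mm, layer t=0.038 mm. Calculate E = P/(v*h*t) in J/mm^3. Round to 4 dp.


E = 305 / (1000*0.195*0.038) = 41.1606 J/mm^3


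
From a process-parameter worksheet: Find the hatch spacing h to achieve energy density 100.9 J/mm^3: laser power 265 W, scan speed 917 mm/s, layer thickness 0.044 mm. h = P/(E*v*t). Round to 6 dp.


h = 265 / (100.9*917*0.044) = 0.065093 mm


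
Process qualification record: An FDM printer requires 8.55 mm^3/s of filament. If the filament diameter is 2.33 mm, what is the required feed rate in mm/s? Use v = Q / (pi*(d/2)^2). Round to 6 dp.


A = pi*(2.33/2)^2 = 4.263848
v = 8.55 / 4.263848 = 2.005231 mm/s


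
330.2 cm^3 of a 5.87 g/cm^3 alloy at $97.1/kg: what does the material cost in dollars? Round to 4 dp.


Mass = 330.2*5.87/1000 = 1.938274 kg
Cost = 1.938274 * 97.1 = 188.2064 $


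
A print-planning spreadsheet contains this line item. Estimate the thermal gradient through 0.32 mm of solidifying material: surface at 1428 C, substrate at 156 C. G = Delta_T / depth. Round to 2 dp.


G = (1428-156)/0.32 = 3975.0 C/mm


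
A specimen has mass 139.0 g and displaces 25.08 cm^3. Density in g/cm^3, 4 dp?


rho = 139.0 / 25.08 = 5.5423 g/cm^3


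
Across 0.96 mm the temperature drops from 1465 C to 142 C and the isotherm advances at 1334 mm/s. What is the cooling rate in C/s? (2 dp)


G = (1465-142)/0.96 = 1378.125 C/mm
CR = 1378.125 * 1334 = 1838418.75 C/s


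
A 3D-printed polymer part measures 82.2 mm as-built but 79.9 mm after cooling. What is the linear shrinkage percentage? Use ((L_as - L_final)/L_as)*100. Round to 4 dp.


Shrinkage = ((82.2-79.9)/82.2)*100 = 2.7981 %


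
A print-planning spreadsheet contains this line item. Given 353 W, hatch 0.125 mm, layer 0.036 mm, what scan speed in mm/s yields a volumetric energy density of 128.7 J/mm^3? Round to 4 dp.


v = 353 / (128.7*0.125*0.036) = 609.5139 mm/s


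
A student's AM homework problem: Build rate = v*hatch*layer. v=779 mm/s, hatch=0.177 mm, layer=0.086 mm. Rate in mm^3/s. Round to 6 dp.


Rate = 779 * 0.177 * 0.086 = 11.857938 mm^3/s


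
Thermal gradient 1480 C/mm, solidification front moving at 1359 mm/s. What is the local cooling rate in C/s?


CR = 1480 * 1359 = 2011320 C/s


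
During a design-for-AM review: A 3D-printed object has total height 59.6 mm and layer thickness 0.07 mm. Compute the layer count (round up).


Layers = ceil(59.6/0.07) = 852


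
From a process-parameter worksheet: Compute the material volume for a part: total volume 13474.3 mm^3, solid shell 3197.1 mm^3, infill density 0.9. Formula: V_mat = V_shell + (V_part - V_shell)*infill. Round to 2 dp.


V_infill = (13474.3 - 3197.1) * 0.9 = 9249.48
V_total = 3197.1 + 9249.48 = 12446.58 mm^3


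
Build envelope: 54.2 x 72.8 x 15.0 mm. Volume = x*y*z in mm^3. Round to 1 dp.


V = 54.2 * 72.8 * 15.0 = 59186.4 mm^3


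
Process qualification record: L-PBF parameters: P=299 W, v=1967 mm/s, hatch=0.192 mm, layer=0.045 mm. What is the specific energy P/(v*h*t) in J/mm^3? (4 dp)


Build rate = 1967 * 0.192 * 0.045 = 16.99488 mm^3/s
SE = 299 / 16.99488 = 17.5935 J/mm^3


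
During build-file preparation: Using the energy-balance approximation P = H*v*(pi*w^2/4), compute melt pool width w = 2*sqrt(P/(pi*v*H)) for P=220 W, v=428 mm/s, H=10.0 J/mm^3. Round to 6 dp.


w = 2*sqrt(220/(pi*428*10.0)) = 0.255826 mm


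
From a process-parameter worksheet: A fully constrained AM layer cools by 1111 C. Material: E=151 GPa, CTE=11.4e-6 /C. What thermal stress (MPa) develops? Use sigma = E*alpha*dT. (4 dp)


sigma = 151*1000 * 11.4e-6 * 1111 = 1912.4754 MPa


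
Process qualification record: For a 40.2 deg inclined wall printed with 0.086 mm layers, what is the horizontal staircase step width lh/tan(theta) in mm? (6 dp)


step = 0.086 / tan(40.2) = 0.101767 mm


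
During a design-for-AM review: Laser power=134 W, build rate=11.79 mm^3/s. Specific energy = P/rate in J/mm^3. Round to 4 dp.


SE = 134 / 11.79 = 11.3656 J/mm^3


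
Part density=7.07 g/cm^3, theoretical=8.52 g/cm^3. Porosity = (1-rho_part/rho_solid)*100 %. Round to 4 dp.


Porosity = (1-7.07/8.52)*100 = 17.0188 %


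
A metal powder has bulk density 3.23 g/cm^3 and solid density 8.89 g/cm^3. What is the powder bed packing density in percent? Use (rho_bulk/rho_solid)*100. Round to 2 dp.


Packing = (3.23/8.89)*100 = 36.33 %


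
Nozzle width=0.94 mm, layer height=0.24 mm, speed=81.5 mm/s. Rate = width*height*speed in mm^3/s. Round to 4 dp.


Rate = 0.94 * 0.24 * 81.5 = 18.3864 mm^3/s


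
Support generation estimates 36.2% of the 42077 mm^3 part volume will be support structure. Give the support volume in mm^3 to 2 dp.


V_support = 42077 * 0.362 = 15231.87 mm^3


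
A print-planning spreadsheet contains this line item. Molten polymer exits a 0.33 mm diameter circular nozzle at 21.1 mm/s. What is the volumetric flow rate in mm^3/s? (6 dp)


A = pi*(0.33/2)^2 = 0.08552986 mm^2
Q = 0.08552986 * 21.1 = 1.80468 mm^3/s


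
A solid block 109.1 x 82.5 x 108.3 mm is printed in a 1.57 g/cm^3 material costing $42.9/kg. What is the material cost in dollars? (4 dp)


V = 109.1 * 82.5 * 108.3 = 974781.225 mm^3 = 974.781225 cm^3
Mass = 974.781225 * 1.57 / 1000 = 1.53040652 kg
Cost = 1.53040652 * 42.9 = 65.6544 $


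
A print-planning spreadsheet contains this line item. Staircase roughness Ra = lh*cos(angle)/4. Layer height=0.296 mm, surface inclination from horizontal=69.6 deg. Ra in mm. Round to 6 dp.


Ra = 0.296 * cos(69.6) / 4 = 0.025794 mm


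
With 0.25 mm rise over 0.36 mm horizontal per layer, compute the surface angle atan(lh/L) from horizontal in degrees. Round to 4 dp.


angle = atan(0.25/0.36) = 34.7778 degrees


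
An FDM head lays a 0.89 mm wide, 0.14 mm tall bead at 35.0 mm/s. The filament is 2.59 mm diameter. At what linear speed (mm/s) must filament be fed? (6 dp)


Q = 0.89 * 0.14 * 35.0 = 4.361 mm^3/s
A_fil = pi*(2.59/2)^2 = 5.26852942 mm^2
v_feed = 4.361 / 5.26852942 = 0.827745 mm/s


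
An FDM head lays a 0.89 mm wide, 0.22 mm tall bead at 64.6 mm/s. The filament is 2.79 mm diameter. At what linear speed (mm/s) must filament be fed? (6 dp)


Q = 0.89 * 0.22 * 64.6 = 12.64868 mm^3/s
A_fil = pi*(2.79/2)^2 = 6.11361784 mm^2
v_feed = 12.64868 / 6.11361784 = 2.068935 mm/s


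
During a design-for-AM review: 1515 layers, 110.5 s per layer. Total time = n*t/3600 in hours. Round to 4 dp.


t = 1515 * 110.5 / 3600 = 46.5021 hrs


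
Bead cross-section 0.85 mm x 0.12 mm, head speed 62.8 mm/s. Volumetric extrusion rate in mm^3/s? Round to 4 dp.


Rate = 0.85 * 0.12 * 62.8 = 6.4056 mm^3/s


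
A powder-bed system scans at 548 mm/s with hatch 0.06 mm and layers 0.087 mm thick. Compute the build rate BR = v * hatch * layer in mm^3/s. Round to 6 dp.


Rate = 548 * 0.06 * 0.087 = 2.86056 mm^3/s


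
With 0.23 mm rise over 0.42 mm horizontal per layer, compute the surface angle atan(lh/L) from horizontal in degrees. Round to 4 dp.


angle = atan(0.23/0.42) = 28.706 degrees


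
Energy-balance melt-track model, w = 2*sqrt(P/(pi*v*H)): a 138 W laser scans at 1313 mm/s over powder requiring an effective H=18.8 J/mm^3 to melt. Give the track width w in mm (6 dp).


w = 2*sqrt(138/(pi*1313*18.8)) = 0.084369 mm


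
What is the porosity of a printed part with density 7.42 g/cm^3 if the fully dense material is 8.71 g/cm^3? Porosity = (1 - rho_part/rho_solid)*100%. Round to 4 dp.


Porosity = (1-7.42/8.71)*100 = 14.8106 %


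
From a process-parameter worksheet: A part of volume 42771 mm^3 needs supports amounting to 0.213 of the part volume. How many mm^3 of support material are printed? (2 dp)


V_support = 42771 * 0.213 = 9110.22 mm^3


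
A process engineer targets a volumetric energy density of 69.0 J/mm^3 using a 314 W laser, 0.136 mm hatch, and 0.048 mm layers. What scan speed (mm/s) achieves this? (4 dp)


v = 314 / (69.0*0.136*0.048) = 697.1086 mm/s


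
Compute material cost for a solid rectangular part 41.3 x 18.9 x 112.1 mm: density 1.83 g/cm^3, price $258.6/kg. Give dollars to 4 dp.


V = 41.3 * 18.9 * 112.1 = 87501.897 mm^3 = 87.501897 cm^3
Mass = 87.501897 * 1.83 / 1000 = 0.16012847 kg
Cost = 0.16012847 * 258.6 = 41.4092 $


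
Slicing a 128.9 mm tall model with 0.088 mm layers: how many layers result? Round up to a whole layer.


Layers = ceil(128.9/0.088) = 1465


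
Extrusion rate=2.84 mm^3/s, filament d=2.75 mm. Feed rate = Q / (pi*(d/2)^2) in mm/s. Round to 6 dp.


A = pi*(2.75/2)^2 = 5.939574
v = 2.84 / 5.939574 = 0.478149 mm/s


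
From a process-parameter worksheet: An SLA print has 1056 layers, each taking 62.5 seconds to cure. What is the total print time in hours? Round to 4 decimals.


t = 1056 * 62.5 / 3600 = 18.3333 hrs


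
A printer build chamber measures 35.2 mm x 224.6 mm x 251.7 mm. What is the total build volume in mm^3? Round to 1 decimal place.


V = 35.2 * 224.6 * 251.7 = 1989920.1 mm^3


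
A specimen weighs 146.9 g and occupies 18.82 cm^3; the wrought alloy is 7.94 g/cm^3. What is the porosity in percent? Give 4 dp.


rho_part = 146.9 / 18.82 = 7.80552604 g/cm^3
Porosity = (1 - 7.80552604/7.94)*100 = 1.6936 %


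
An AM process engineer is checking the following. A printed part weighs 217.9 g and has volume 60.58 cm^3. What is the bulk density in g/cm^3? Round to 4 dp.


rho = 217.9 / 60.58 = 3.5969 g/cm^3


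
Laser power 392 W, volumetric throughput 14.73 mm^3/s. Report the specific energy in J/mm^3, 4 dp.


SE = 392 / 14.73 = 26.6124 J/mm^3


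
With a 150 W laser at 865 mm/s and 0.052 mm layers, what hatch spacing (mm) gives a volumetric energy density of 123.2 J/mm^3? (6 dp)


h = 150 / (123.2*865*0.052) = 0.027068 mm


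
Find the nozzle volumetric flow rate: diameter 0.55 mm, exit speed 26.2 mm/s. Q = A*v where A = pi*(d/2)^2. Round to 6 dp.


A = pi*(0.55/2)^2 = 0.23758294 mm^2
Q = 0.23758294 * 26.2 = 6.224673 mm^3/s


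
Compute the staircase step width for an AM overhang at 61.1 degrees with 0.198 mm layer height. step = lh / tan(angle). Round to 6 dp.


step = 0.198 / tan(61.1) = 0.109302 mm


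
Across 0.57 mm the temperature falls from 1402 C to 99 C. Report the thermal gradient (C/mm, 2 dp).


G = (1402-99)/0.57 = 2285.96 C/mm


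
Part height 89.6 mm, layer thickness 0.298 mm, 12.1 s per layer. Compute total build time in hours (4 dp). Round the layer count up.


Layers = ceil(89.6/0.298) = 301
t = 301 * 12.1 / 3600 = 1.0117 hrs


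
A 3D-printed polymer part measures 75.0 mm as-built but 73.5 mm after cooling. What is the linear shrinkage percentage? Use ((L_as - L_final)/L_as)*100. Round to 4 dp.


Shrinkage = ((75.0-73.5)/75.0)*100 = 2.0 %


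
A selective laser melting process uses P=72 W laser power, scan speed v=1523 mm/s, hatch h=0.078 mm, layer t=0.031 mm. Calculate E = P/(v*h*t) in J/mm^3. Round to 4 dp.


E = 72 / (1523*0.078*0.031) = 19.5513 J/mm^3


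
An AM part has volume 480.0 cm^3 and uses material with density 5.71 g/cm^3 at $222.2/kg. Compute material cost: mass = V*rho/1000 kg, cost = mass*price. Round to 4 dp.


Mass = 480.0*5.71/1000 = 2.7408 kg
Cost = 2.7408 * 222.2 = 609.0058 $


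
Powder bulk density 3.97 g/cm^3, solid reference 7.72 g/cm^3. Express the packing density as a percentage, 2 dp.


Packing = (3.97/7.72)*100 = 51.42 %


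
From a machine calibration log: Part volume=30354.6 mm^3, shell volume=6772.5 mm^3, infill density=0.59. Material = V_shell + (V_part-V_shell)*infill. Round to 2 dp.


V_infill = (30354.6 - 6772.5) * 0.59 = 13913.44
V_total = 6772.5 + 13913.44 = 20685.94 mm^3


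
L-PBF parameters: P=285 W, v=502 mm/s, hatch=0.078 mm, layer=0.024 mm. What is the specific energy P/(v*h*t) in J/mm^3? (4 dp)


Build rate = 502 * 0.078 * 0.024 = 0.939744 mm^3/s
SE = 285 / 0.939744 = 303.2741 J/mm^3


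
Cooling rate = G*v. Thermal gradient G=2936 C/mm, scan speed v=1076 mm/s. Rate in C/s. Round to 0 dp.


CR = 2936 * 1076 = 3159136 C/s


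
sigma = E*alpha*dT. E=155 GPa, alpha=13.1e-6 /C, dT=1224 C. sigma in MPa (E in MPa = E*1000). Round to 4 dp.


sigma = 155*1000 * 13.1e-6 * 1224 = 2485.332 MPa


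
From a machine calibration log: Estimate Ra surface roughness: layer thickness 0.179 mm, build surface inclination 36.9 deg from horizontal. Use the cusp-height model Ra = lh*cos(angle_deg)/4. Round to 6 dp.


Ra = 0.179 * cos(36.9) / 4 = 0.035786 mm


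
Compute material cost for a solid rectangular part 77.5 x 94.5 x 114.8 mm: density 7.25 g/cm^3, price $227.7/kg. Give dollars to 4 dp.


V = 77.5 * 94.5 * 114.8 = 840766.5 mm^3 = 840.7665 cm^3
Mass = 840.7665 * 7.25 / 1000 = 6.09555713 kg
Cost = 6.09555713 * 227.7 = 1387.9584 $


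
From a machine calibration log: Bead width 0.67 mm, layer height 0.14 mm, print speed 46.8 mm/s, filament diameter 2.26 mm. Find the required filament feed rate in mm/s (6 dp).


Q = 0.67 * 0.14 * 46.8 = 4.38984 mm^3/s
A_fil = pi*(2.26/2)^2 = 4.01149966 mm^2
v_feed = 4.38984 / 4.01149966 = 1.094314 mm/s


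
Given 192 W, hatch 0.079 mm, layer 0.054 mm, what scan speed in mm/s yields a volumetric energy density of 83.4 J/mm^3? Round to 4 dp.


v = 192 / (83.4*0.079*0.054) = 539.6527 mm/s


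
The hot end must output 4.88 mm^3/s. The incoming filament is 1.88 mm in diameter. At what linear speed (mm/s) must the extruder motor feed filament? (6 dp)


A = pi*(1.88/2)^2 = 2.775911
v = 4.88 / 2.775911 = 1.757981 mm/s


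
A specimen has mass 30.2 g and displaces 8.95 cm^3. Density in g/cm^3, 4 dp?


rho = 30.2 / 8.95 = 3.3743 g/cm^3


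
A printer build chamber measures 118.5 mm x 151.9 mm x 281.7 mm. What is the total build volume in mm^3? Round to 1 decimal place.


V = 118.5 * 151.9 * 281.7 = 5070642.3 mm^3


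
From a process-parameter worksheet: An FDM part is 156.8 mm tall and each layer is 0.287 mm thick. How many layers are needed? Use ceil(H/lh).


Layers = ceil(156.8/0.287) = 547


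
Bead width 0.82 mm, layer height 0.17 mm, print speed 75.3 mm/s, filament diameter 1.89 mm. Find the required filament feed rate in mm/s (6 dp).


Q = 0.82 * 0.17 * 75.3 = 10.49682 mm^3/s
A_fil = pi*(1.89/2)^2 = 2.80552078 mm^2
v_feed = 10.49682 / 2.80552078 = 3.741487 mm/s


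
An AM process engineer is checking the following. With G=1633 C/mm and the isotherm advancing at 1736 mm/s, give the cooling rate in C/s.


CR = 1633 * 1736 = 2834888 C/s


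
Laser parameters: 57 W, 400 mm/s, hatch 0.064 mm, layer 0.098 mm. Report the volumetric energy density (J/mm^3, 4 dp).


E = 57 / (400*0.064*0.098) = 22.72 J/mm^3


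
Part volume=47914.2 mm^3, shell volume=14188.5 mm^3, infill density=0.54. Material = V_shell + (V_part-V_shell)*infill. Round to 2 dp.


V_infill = (47914.2 - 14188.5) * 0.54 = 18211.88
V_total = 14188.5 + 18211.88 = 32400.38 mm^3


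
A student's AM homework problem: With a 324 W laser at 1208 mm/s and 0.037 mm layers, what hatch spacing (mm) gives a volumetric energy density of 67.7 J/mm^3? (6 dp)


h = 324 / (67.7*1208*0.037) = 0.107075 mm


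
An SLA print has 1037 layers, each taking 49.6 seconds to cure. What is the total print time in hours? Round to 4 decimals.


t = 1037 * 49.6 / 3600 = 14.2876 hrs


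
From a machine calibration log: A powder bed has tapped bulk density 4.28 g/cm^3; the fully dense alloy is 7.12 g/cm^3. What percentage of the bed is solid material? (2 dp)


Packing = (4.28/7.12)*100 = 60.11 %


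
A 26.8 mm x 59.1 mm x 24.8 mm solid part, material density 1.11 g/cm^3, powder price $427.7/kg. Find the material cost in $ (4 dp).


V = 26.8 * 59.1 * 24.8 = 39280.224 mm^3 = 39.280224 cm^3
Mass = 39.280224 * 1.11 / 1000 = 0.04360105 kg
Cost = 0.04360105 * 427.7 = 18.6482 $


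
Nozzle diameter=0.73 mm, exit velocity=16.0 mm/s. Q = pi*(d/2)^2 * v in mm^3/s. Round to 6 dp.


A = pi*(0.73/2)^2 = 0.41853868 mm^2
Q = 0.41853868 * 16.0 = 6.696619 mm^3/s


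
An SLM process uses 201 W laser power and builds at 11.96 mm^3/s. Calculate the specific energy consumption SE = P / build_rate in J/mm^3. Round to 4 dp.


SE = 201 / 11.96 = 16.806 J/mm^3


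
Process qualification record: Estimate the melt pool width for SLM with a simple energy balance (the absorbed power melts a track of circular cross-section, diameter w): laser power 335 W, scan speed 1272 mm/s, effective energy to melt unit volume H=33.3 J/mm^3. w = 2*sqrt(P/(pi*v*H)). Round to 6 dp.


w = 2*sqrt(335/(pi*1272*33.3)) = 0.100349 mm


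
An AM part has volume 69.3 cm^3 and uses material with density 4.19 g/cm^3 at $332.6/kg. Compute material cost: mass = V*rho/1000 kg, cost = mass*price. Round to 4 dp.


Mass = 69.3*4.19/1000 = 0.290367 kg
Cost = 0.290367 * 332.6 = 96.5761 $


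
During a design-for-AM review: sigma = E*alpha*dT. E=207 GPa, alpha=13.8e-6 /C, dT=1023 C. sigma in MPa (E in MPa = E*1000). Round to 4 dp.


sigma = 207*1000 * 13.8e-6 * 1023 = 2922.3018 MPa


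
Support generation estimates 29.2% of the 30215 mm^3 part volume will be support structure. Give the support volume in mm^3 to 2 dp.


V_support = 30215 * 0.292 = 8822.78 mm^3


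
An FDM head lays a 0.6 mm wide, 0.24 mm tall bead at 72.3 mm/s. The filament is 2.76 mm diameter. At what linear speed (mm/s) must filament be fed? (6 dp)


Q = 0.6 * 0.24 * 72.3 = 10.4112 mm^3/s
A_fil = pi*(2.76/2)^2 = 5.98284905 mm^2
v_feed = 10.4112 / 5.98284905 = 1.740174 mm/s


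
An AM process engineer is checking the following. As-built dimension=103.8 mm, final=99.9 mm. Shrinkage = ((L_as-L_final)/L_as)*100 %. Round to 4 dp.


Shrinkage = ((103.8-99.9)/103.8)*100 = 3.7572 %


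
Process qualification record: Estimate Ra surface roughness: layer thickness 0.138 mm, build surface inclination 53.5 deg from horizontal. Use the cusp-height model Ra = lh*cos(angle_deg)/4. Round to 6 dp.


Ra = 0.138 * cos(53.5) / 4 = 0.020521 mm


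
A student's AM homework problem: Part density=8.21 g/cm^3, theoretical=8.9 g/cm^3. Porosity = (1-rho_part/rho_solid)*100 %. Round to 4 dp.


Porosity = (1-8.21/8.9)*100 = 7.7528 %


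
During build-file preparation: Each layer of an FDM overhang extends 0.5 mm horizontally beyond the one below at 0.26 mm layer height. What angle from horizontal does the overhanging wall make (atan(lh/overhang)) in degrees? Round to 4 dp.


angle = atan(0.26/0.5) = 27.4744 degrees


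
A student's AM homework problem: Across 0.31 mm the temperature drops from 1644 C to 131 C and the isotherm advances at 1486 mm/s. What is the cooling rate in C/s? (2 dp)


G = (1644-131)/0.31 = 4880.64516129 C/mm
CR = 4880.64516129 * 1486 = 7252638.71 C/s


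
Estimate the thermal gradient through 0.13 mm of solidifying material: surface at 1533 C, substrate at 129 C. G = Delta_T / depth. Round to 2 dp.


G = (1533-129)/0.13 = 10800.0 C/mm


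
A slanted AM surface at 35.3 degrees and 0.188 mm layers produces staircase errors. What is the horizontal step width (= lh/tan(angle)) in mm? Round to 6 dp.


step = 0.188 / tan(35.3) = 0.265522 mm


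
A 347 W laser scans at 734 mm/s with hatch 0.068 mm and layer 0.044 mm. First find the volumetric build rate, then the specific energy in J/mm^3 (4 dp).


Build rate = 734 * 0.068 * 0.044 = 2.196128 mm^3/s
SE = 347 / 2.196128 = 158.0054 J/mm^3


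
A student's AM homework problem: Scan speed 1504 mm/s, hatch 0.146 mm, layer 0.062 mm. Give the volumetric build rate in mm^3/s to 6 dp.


Rate = 1504 * 0.146 * 0.062 = 13.614208 mm^3/s


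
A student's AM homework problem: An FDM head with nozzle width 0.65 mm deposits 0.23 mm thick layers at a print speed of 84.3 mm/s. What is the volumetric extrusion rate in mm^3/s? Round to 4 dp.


Rate = 0.65 * 0.23 * 84.3 = 12.6029 mm^3/s


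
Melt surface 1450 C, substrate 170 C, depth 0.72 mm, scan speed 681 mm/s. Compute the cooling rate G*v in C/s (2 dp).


G = (1450-170)/0.72 = 1777.77777778 C/mm
CR = 1777.77777778 * 681 = 1210666.67 C/s


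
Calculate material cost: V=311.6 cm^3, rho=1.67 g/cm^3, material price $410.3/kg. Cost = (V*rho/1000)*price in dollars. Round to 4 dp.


Mass = 311.6*1.67/1000 = 0.520372 kg
Cost = 0.520372 * 410.3 = 213.5086 $


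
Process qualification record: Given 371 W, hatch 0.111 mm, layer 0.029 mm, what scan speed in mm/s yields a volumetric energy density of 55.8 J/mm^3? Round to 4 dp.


v = 371 / (55.8*0.111*0.029) = 2065.4693 mm/s


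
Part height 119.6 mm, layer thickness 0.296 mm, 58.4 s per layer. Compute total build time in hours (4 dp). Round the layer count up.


Layers = ceil(119.6/0.296) = 405
t = 405 * 58.4 / 3600 = 6.57 hrs


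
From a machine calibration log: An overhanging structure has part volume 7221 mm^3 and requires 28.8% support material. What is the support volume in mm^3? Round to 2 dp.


V_support = 7221 * 0.288 = 2079.65 mm^3


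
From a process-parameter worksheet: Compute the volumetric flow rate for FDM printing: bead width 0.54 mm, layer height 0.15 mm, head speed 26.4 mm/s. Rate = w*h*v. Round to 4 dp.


Rate = 0.54 * 0.15 * 26.4 = 2.1384 mm^3/s


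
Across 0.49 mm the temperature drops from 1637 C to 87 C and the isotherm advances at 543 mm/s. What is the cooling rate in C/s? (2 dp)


G = (1637-87)/0.49 = 3163.26530612 C/mm
CR = 3163.26530612 * 543 = 1717653.06 C/s


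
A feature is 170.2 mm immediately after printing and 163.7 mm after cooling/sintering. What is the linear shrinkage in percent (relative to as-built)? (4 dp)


Shrinkage = ((170.2-163.7)/170.2)*100 = 3.819 %


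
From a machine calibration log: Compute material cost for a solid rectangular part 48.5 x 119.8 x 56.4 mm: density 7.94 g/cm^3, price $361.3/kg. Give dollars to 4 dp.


V = 48.5 * 119.8 * 56.4 = 327700.92 mm^3 = 327.70092 cm^3
Mass = 327.70092 * 7.94 / 1000 = 2.6019453 kg
Cost = 2.6019453 * 361.3 = 940.0828 $


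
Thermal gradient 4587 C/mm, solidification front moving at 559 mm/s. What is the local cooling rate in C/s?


CR = 4587 * 559 = 2564133 C/s


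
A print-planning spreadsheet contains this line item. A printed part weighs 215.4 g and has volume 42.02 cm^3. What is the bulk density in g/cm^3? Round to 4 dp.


rho = 215.4 / 42.02 = 5.1261 g/cm^3


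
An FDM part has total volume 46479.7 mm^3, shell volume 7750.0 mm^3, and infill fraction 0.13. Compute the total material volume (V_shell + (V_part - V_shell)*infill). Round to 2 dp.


V_infill = (46479.7 - 7750.0) * 0.13 = 5034.86
V_total = 7750.0 + 5034.86 = 12784.86 mm^3


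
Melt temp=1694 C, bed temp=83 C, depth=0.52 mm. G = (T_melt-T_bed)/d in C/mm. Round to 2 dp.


G = (1694-83)/0.52 = 3098.08 C/mm


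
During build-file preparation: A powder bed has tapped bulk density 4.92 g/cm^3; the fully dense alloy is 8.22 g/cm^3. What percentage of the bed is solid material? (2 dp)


Packing = (4.92/8.22)*100 = 59.85 %


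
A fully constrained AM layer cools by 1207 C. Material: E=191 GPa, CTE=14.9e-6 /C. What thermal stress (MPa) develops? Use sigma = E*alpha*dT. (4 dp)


sigma = 191*1000 * 14.9e-6 * 1207 = 3435.0013 MPa


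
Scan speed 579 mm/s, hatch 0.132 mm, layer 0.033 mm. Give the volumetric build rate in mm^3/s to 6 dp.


Rate = 579 * 0.132 * 0.033 = 2.522124 mm^3/s


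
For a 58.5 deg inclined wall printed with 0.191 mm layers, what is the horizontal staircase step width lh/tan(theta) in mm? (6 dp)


step = 0.191 / tan(58.5) = 0.117045 mm


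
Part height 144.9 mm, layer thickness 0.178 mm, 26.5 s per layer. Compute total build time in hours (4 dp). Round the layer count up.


Layers = ceil(144.9/0.178) = 815
t = 815 * 26.5 / 3600 = 5.9993 hrs


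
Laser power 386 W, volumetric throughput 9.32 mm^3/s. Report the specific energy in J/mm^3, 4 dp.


SE = 386 / 9.32 = 41.4163 J/mm^3


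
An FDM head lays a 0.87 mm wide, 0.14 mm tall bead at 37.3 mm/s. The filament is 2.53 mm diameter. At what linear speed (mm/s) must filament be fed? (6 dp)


Q = 0.87 * 0.14 * 37.3 = 4.54314 mm^3/s
A_fil = pi*(2.53/2)^2 = 5.0272551 mm^2
v_feed = 4.54314 / 5.0272551 = 0.903702 mm/s


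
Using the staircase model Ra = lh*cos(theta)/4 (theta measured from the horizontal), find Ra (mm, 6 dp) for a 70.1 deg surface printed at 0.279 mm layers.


Ra = 0.279 * cos(70.1) / 4 = 0.023741 mm


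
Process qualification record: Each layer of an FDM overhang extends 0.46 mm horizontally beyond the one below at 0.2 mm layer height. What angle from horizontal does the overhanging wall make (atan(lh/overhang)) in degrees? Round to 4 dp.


angle = atan(0.2/0.46) = 23.4986 degrees


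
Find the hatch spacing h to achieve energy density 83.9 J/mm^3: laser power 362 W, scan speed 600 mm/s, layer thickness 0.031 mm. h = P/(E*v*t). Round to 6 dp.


h = 362 / (83.9*600*0.031) = 0.231971 mm


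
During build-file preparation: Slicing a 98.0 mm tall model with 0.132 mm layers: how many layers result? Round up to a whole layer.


Layers = ceil(98.0/0.132) = 743


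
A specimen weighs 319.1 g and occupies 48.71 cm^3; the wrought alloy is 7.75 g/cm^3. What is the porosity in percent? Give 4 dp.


rho_part = 319.1 / 48.71 = 6.55101622 g/cm^3
Porosity = (1 - 6.55101622/7.75)*100 = 15.4708 %


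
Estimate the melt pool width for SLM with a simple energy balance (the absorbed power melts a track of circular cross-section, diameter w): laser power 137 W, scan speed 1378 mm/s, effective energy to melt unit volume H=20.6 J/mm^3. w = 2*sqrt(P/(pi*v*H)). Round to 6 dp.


w = 2*sqrt(137/(pi*1378*20.6)) = 0.078389 mm


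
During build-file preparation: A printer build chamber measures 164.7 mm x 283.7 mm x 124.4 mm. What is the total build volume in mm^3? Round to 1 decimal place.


V = 164.7 * 283.7 * 124.4 = 5812638.5 mm^3


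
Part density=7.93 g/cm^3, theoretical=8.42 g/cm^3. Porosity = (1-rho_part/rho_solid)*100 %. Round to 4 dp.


Porosity = (1-7.93/8.42)*100 = 5.8195 %


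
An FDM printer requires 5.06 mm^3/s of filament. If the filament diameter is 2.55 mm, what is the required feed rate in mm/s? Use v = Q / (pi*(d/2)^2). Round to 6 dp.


A = pi*(2.55/2)^2 = 5.107052
v = 5.06 / 5.107052 = 0.990787 mm/s


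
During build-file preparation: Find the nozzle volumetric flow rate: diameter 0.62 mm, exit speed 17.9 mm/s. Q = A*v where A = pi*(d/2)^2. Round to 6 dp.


A = pi*(0.62/2)^2 = 0.30190705 mm^2
Q = 0.30190705 * 17.9 = 5.404136 mm^3/s
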